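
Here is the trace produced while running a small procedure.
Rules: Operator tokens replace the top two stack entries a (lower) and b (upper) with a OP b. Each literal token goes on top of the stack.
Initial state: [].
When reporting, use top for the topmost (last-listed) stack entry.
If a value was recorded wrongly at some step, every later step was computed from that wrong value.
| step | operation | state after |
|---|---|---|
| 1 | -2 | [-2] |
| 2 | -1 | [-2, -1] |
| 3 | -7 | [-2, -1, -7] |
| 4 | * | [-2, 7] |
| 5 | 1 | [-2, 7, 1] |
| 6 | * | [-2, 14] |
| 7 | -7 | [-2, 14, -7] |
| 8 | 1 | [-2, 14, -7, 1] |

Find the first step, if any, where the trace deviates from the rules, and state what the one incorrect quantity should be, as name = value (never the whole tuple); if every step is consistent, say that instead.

step 1: push -2: top = -2 -> agrees with the trace
step 2: push -1: top = -1 -> matches
step 3: push -7: top = -7 -> agrees with the trace
step 4: -1 * -7 = 7 -> agrees with the trace
step 5: push 1: top = 1 -> confirmed correct
step 6: 7 * 1 = 7 -> the trace disagrees here
Step 6 is the first one off; corrected, top = 7.

step 6, top = 7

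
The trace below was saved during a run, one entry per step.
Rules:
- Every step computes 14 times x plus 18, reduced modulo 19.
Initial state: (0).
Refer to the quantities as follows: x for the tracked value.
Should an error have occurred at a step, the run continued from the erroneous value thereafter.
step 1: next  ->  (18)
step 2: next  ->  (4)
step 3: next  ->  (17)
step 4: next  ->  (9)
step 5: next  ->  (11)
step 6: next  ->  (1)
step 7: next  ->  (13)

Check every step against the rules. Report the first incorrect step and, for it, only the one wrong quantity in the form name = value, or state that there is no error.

no error

step 1: x = (14*0 + 18) mod 19 = 18 -> no discrepancy
step 2: x = (14*18 + 18) mod 19 = 4 -> matches
step 3: x = (14*4 + 18) mod 19 = 17 -> checks out
step 4: x = (14*17 + 18) mod 19 = 9 -> exactly as logged
step 5: x = (14*9 + 18) mod 19 = 11 -> agrees with the trace
step 6: x = (14*11 + 18) mod 19 = 1 -> checks out
step 7: x = (14*1 + 18) mod 19 = 13 -> in agreement
The recomputation confirms every line.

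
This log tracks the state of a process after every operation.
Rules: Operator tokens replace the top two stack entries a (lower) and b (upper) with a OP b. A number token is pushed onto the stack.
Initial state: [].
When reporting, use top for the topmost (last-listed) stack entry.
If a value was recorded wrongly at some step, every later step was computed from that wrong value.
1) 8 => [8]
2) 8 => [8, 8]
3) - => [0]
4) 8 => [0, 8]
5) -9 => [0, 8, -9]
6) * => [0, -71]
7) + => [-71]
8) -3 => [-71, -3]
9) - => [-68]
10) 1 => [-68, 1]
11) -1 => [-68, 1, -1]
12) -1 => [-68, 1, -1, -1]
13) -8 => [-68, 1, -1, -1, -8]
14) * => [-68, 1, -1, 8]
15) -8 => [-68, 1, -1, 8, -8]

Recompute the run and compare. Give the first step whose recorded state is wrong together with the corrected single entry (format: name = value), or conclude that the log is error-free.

Step 1: push 8: top = 8 — exactly as logged.
Step 2: push 8: top = 8 — consistent with the log.
Step 3: 8 - 8 = 0 — agrees with the log.
Step 4: push 8: top = 8 — confirmed correct.
Step 5: push -9: top = -9 — verified.
Step 6: 8 * -9 = -72 — this is not what the log shows.
First deviation found at step 6; the corrected entry is top = -72.

step 6, top = -72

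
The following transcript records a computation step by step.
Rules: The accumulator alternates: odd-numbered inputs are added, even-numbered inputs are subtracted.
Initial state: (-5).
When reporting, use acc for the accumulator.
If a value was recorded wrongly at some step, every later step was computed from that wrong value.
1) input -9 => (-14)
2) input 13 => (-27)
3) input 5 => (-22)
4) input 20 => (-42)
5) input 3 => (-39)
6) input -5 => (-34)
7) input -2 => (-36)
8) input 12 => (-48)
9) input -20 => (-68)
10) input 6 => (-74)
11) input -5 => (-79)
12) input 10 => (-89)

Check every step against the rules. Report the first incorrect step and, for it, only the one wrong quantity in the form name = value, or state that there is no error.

Recomputing the run from the initial state:
step 1: acc = -14
step 2: acc = -27
step 3: acc = -22
step 4: acc = -42
step 5: acc = -39
step 6: acc = -34
step 7: acc = -36
step 8: acc = -48
step 9: acc = -68
step 10: acc = -74
step 11: acc = -79
step 12: acc = -89
This matches the transcript at every step.

no error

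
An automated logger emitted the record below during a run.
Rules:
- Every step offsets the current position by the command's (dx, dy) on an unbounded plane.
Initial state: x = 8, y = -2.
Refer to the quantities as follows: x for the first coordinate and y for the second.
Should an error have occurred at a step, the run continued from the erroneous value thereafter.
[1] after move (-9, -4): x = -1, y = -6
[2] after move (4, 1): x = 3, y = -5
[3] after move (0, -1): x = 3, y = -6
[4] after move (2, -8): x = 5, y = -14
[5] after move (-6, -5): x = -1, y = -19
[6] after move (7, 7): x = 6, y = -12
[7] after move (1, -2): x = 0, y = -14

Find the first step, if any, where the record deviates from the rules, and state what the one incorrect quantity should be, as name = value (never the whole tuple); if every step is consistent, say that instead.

step 1: x = 8 + (-9) = -1, y = -2 + (-4) = -6 -> same as recorded
step 2: x = -1 + (4) = 3, y = -6 + (1) = -5 -> same as recorded
step 3: x = 3 + (0) = 3, y = -5 + (-1) = -6 -> confirmed correct
step 4: x = 3 + (2) = 5, y = -6 + (-8) = -14 -> in agreement
step 5: x = 5 + (-6) = -1, y = -14 + (-5) = -19 -> agrees with the record
step 6: x = -1 + (7) = 6, y = -19 + (7) = -12 -> same as recorded
step 7: x = 6 + (1) = 7, y = -12 + (-2) = -14 -> the record disagrees here
The earliest wrong entry is at step 7: it should read x = 7.

step 7, x = 7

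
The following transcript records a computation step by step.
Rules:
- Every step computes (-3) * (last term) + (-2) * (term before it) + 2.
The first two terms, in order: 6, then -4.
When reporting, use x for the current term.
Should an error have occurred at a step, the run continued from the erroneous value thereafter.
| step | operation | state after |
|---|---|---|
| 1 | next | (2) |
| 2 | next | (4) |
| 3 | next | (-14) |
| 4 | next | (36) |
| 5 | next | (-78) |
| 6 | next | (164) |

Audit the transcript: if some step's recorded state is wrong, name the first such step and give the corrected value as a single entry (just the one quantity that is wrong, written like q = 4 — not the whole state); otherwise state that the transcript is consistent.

step 1: x = -3*(-4) + (-2)*(6) + (2) = 2 -> in agreement
step 2: x = -3*(2) + (-2)*(-4) + (2) = 4 -> confirmed correct
step 3: x = -3*(4) + (-2)*(2) + (2) = -14 -> confirmed correct
step 4: x = -3*(-14) + (-2)*(4) + (2) = 36 -> checks out
step 5: x = -3*(36) + (-2)*(-14) + (2) = -78 -> exactly as logged
step 6: x = -3*(-78) + (-2)*(36) + (2) = 164 -> matches
The recomputation confirms every line.

no error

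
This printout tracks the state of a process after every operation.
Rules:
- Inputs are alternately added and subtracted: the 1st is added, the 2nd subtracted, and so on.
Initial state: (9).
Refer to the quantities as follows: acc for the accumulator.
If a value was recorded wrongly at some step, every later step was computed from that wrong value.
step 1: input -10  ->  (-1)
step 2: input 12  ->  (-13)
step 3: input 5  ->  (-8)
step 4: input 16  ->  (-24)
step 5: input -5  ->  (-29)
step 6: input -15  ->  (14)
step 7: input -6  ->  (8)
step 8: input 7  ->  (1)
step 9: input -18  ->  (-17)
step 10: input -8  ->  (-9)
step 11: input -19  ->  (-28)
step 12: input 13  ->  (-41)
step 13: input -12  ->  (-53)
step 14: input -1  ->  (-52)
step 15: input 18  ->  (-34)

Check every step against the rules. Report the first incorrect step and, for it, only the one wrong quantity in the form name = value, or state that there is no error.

step 1: acc = 9 + -10 = -1 -> verified
step 2: acc = -1 - 12 = -13 -> exactly as logged
step 3: acc = -13 + 5 = -8 -> verified
step 4: acc = -8 - 16 = -24 -> exactly as logged
step 5: acc = -24 + -5 = -29 -> no discrepancy
step 6: acc = -29 - -15 = -14 -> the recorded entry deviates here
The earliest wrong entry is at step 6: it should read acc = -14.

step 6, acc = -14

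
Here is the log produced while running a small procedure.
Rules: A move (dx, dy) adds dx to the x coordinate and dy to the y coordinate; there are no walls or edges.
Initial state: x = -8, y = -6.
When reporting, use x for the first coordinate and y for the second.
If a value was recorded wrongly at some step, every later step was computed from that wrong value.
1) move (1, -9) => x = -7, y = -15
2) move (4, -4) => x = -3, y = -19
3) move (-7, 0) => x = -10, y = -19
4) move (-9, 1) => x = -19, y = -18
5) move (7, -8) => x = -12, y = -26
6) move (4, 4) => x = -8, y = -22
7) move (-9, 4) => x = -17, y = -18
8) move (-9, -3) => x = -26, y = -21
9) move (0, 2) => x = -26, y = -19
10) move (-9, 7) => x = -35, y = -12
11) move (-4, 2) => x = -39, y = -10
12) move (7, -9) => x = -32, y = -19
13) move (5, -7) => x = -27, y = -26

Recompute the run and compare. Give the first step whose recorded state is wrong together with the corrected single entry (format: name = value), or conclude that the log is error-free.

no error

Step 1: x = -8 + (1) = -7, y = -6 + (-9) = -15 — confirmed correct.
Step 2: x = -7 + (4) = -3, y = -15 + (-4) = -19 — no discrepancy.
Step 3: x = -3 + (-7) = -10, y = -19 + (0) = -19 — same as recorded.
Step 4: x = -10 + (-9) = -19, y = -19 + (1) = -18 — confirmed correct.
Step 5: x = -19 + (7) = -12, y = -18 + (-8) = -26 — same as recorded.
Step 6: x = -12 + (4) = -8, y = -26 + (4) = -22 — exactly as logged.
Step 7: x = -8 + (-9) = -17, y = -22 + (4) = -18 — exactly as logged.
Step 8: x = -17 + (-9) = -26, y = -18 + (-3) = -21 — exactly as logged.
Step 9: x = -26 + (0) = -26, y = -21 + (2) = -19 — no discrepancy.
Step 10: x = -26 + (-9) = -35, y = -19 + (7) = -12 — verified.
Step 11: x = -35 + (-4) = -39, y = -12 + (2) = -10 — in agreement.
Step 12: x = -39 + (7) = -32, y = -10 + (-9) = -19 — matches.
Step 13: x = -32 + (5) = -27, y = -19 + (-7) = -26 — consistent with the log.
Each recorded entry agrees with the recomputation.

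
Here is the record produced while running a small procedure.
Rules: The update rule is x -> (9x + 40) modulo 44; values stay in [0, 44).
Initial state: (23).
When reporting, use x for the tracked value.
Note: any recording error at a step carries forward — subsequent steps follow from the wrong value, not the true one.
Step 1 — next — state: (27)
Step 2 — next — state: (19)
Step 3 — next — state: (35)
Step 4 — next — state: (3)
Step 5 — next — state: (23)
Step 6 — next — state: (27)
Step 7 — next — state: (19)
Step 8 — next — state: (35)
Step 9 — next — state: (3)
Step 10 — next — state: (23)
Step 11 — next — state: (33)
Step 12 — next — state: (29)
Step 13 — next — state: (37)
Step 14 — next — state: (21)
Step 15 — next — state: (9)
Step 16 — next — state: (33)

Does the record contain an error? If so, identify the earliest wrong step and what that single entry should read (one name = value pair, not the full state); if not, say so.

Recomputing the run from the initial state:
step 1: x = 27
step 2: x = 19
step 3: x = 35
step 4: x = 3
step 5: x = 23
step 6: x = 27
step 7: x = 19
step 8: x = 35
step 9: x = 3
step 10: x = 23
step 11: x = 27
step 12: x = 19
step 13: x = 35
step 14: x = 3
step 15: x = 23
step 16: x = 27
The first disagreement with the record is at step 11, where the value should be x = 27.

step 11, x = 27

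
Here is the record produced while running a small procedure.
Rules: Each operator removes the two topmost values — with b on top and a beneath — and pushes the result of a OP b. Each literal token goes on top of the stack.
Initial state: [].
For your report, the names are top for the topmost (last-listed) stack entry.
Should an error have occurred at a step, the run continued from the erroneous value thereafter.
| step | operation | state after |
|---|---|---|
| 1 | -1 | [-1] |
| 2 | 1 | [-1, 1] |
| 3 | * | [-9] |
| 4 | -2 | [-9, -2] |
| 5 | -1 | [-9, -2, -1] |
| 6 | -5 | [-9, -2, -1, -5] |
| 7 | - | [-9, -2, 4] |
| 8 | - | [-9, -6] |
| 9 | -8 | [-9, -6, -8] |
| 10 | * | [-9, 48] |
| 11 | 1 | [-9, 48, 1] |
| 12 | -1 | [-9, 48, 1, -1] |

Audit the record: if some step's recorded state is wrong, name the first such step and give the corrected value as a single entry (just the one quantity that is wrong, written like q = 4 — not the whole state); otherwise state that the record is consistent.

step 3, top = -1

Recomputing the run from the initial state:
step 1: [-1]
step 2: [-1, 1]
step 3: [-1]
step 4: [-1, -2]
step 5: [-1, -2, -1]
step 6: [-1, -2, -1, -5]
step 7: [-1, -2, 4]
step 8: [-1, -6]
step 9: [-1, -6, -8]
step 10: [-1, 48]
step 11: [-1, 48, 1]
step 12: [-1, 48, 1, -1]
The first disagreement with the record is at step 3, where the value should be top = -1.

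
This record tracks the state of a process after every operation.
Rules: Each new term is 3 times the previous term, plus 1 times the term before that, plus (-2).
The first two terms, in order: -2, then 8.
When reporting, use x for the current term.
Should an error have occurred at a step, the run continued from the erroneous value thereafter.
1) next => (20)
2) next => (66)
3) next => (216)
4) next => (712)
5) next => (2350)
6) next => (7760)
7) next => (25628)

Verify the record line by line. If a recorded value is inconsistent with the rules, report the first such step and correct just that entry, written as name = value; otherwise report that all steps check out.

1. x = 3*(8) + (1)*(-2) + (-2) = 20 (no discrepancy)
2. x = 3*(20) + (1)*(8) + (-2) = 66 (verified)
3. x = 3*(66) + (1)*(20) + (-2) = 216 (matches)
4. x = 3*(216) + (1)*(66) + (-2) = 712 (no discrepancy)
5. x = 3*(712) + (1)*(216) + (-2) = 2350 (checks out)
6. x = 3*(2350) + (1)*(712) + (-2) = 7760 (same as recorded)
7. x = 3*(7760) + (1)*(2350) + (-2) = 25628 (consistent with the record)
Each recorded entry agrees with the recomputation.

no error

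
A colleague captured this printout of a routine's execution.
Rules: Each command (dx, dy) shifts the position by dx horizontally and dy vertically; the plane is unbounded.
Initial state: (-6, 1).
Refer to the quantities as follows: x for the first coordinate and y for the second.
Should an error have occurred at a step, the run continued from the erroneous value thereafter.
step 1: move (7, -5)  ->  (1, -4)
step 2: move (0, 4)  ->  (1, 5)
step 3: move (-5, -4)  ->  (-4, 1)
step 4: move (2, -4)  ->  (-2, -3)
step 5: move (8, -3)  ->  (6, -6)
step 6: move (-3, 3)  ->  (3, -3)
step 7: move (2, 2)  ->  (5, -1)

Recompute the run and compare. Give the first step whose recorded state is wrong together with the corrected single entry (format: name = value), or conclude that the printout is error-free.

step 2, y = 0

1. x = -6 + (7) = 1, y = 1 + (-5) = -4 (same as recorded)
2. x = 1 + (0) = 1, y = -4 + (4) = 0 (the recorded entry deviates here)
So the first discrepancy is step 2, where the right value is y = 0.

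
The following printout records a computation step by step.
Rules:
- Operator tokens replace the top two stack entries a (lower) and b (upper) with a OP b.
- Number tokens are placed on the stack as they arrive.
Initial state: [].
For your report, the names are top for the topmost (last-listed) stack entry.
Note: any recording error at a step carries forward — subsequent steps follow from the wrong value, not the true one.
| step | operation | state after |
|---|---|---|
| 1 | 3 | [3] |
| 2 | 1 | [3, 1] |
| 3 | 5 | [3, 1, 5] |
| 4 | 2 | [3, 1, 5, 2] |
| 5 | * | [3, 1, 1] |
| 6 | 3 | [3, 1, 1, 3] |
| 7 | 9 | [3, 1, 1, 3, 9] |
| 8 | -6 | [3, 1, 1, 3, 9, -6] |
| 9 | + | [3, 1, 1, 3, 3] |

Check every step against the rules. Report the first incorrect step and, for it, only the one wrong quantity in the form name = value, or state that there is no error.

step 5, top = 10

Recomputing the run from the initial state:
step 1: [3]
step 2: [3, 1]
step 3: [3, 1, 5]
step 4: [3, 1, 5, 2]
step 5: [3, 1, 10]
step 6: [3, 1, 10, 3]
step 7: [3, 1, 10, 3, 9]
step 8: [3, 1, 10, 3, 9, -6]
step 9: [3, 1, 10, 3, 3]
The first disagreement with the printout is at step 5, where the value should be top = 10.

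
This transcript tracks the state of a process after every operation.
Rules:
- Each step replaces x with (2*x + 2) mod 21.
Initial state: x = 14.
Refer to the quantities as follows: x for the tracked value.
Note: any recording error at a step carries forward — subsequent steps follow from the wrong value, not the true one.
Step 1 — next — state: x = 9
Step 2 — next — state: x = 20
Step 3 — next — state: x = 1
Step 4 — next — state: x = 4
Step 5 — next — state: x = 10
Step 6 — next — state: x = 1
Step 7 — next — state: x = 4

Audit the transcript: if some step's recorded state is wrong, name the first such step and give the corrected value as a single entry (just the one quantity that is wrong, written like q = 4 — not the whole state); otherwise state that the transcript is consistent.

Step 1: x = (2*14 + 2) mod 21 = 9 — agrees with the transcript.
Step 2: x = (2*9 + 2) mod 21 = 20 — no discrepancy.
Step 3: x = (2*20 + 2) mod 21 = 0 — the transcript has a different value.
Conclusion: step 3 carries the first error; the entry should be x = 0.

step 3, x = 0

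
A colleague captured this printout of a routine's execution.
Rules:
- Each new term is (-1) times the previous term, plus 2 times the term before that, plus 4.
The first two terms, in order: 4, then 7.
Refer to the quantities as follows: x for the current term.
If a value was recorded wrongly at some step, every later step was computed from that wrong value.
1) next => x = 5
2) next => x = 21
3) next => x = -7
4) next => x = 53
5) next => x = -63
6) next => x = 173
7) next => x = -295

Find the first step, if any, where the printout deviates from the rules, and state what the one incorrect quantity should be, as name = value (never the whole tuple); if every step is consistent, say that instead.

Recomputing the run from the initial state:
step 1: x = 5
step 2: x = 13
step 3: x = 1
step 4: x = 29
step 5: x = -23
step 6: x = 85
step 7: x = -127
The first disagreement with the printout is at step 2, where the value should be x = 13.

step 2, x = 13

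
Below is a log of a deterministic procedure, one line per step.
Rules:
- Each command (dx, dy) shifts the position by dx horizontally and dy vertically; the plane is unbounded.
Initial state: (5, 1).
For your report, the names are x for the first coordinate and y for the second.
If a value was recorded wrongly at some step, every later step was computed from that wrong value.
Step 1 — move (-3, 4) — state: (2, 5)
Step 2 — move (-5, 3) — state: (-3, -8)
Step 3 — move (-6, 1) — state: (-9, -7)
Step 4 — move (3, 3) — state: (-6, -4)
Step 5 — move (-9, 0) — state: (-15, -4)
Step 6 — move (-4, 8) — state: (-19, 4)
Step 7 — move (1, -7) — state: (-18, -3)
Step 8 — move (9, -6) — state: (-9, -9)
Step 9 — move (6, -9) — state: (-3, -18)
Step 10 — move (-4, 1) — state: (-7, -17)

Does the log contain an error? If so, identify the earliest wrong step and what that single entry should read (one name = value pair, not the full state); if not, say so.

step 1: x = 5 + (-3) = 2, y = 1 + (4) = 5 -> same as recorded
step 2: x = 2 + (-5) = -3, y = 5 + (3) = 8 -> the log disagrees here
First incorrect step: 2; the correct value is y = 8.

step 2, y = 8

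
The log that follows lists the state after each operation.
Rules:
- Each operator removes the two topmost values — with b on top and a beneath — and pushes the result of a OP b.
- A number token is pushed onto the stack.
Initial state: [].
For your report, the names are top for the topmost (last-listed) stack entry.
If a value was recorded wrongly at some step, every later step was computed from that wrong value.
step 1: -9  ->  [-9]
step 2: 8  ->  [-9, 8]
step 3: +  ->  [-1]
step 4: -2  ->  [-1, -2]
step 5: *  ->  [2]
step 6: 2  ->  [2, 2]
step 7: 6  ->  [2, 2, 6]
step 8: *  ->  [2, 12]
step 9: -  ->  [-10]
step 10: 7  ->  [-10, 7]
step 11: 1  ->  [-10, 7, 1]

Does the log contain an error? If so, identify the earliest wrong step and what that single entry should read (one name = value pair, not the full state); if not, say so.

no error

Recomputing the run from the initial state:
step 1: [-9]
step 2: [-9, 8]
step 3: [-1]
step 4: [-1, -2]
step 5: [2]
step 6: [2, 2]
step 7: [2, 2, 6]
step 8: [2, 12]
step 9: [-10]
step 10: [-10, 7]
step 11: [-10, 7, 1]
This matches the log at every step.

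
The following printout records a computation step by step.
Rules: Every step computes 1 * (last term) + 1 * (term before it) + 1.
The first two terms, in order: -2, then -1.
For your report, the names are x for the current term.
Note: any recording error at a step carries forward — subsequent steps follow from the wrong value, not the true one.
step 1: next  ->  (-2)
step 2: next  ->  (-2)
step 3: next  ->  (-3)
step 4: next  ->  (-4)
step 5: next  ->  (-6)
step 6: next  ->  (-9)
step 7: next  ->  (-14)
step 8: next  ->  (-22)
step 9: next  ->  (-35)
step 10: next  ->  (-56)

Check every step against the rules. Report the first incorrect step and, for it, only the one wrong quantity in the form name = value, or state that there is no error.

no error

Step 1: x = 1*(-1) + (1)*(-2) + (1) = -2 — checks out.
Step 2: x = 1*(-2) + (1)*(-1) + (1) = -2 — confirmed correct.
Step 3: x = 1*(-2) + (1)*(-2) + (1) = -3 — verified.
Step 4: x = 1*(-3) + (1)*(-2) + (1) = -4 — confirmed correct.
Step 5: x = 1*(-4) + (1)*(-3) + (1) = -6 — same as recorded.
Step 6: x = 1*(-6) + (1)*(-4) + (1) = -9 — matches.
Step 7: x = 1*(-9) + (1)*(-6) + (1) = -14 — same as recorded.
Step 8: x = 1*(-14) + (1)*(-9) + (1) = -22 — exactly as logged.
Step 9: x = 1*(-22) + (1)*(-14) + (1) = -35 — in agreement.
Step 10: x = 1*(-35) + (1)*(-22) + (1) = -56 — consistent with the printout.
The whole run recomputes cleanly — no discrepancies.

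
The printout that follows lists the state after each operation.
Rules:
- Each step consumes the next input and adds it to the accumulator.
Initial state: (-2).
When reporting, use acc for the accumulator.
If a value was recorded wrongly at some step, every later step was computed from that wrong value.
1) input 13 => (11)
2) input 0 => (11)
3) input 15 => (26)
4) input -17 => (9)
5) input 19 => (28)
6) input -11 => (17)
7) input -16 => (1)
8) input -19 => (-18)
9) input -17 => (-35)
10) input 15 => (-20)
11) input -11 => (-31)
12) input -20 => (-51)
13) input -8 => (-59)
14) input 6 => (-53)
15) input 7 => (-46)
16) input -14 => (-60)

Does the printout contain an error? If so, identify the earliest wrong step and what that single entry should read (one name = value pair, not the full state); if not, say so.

Recomputing the run from the initial state:
step 1: acc = 11
step 2: acc = 11
step 3: acc = 26
step 4: acc = 9
step 5: acc = 28
step 6: acc = 17
step 7: acc = 1
step 8: acc = -18
step 9: acc = -35
step 10: acc = -20
step 11: acc = -31
step 12: acc = -51
step 13: acc = -59
step 14: acc = -53
step 15: acc = -46
step 16: acc = -60
This matches the printout at every step.

no error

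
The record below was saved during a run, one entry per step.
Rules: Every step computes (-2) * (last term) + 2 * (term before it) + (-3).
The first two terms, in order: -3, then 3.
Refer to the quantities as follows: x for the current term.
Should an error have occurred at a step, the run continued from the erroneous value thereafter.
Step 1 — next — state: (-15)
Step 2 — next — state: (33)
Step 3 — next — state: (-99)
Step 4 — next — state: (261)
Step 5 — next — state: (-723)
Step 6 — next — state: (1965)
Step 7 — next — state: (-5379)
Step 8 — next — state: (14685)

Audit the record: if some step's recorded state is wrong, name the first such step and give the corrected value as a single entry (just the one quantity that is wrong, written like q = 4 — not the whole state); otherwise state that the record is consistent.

Recomputing the run from the initial state:
step 1: x = -15
step 2: x = 33
step 3: x = -99
step 4: x = 261
step 5: x = -723
step 6: x = 1965
step 7: x = -5379
step 8: x = 14685
This matches the record at every step.

no error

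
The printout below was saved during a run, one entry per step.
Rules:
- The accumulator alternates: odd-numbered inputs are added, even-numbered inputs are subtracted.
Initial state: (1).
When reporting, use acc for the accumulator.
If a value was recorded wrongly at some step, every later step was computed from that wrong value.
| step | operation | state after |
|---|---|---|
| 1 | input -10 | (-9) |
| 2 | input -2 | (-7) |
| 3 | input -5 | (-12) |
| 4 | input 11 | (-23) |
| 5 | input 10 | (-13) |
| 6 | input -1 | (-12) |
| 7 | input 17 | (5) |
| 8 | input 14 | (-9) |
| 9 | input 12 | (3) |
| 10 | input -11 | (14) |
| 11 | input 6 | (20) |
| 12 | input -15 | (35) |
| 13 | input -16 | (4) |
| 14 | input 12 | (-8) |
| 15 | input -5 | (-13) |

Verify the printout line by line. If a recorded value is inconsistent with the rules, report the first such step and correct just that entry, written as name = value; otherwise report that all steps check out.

step 13, acc = 19

step 1: acc = 1 + -10 = -9 -> in agreement
step 2: acc = -9 - -2 = -7 -> same as recorded
step 3: acc = -7 + -5 = -12 -> matches
step 4: acc = -12 - 11 = -23 -> exactly as logged
step 5: acc = -23 + 10 = -13 -> exactly as logged
step 6: acc = -13 - -1 = -12 -> verified
step 7: acc = -12 + 17 = 5 -> agrees with the printout
step 8: acc = 5 - 14 = -9 -> checks out
step 9: acc = -9 + 12 = 3 -> agrees with the printout
step 10: acc = 3 - -11 = 14 -> confirmed correct
step 11: acc = 14 + 6 = 20 -> in agreement
step 12: acc = 20 - -15 = 35 -> confirmed correct
step 13: acc = 35 + -16 = 19 -> the printout has a different value
The audit stops at step 13: the recorded entry is wrong and should be acc = 19.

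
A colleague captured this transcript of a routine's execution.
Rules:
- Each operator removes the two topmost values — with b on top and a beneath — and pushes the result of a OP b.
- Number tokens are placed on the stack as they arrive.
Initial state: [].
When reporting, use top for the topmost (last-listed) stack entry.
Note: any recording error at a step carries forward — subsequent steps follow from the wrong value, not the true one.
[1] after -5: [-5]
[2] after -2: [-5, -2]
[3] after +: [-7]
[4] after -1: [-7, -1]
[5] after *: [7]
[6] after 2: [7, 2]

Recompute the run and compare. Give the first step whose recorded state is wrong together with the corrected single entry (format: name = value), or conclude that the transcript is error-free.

Recomputing the run from the initial state:
step 1: [-5]
step 2: [-5, -2]
step 3: [-7]
step 4: [-7, -1]
step 5: [7]
step 6: [7, 2]
This matches the transcript at every step.

no error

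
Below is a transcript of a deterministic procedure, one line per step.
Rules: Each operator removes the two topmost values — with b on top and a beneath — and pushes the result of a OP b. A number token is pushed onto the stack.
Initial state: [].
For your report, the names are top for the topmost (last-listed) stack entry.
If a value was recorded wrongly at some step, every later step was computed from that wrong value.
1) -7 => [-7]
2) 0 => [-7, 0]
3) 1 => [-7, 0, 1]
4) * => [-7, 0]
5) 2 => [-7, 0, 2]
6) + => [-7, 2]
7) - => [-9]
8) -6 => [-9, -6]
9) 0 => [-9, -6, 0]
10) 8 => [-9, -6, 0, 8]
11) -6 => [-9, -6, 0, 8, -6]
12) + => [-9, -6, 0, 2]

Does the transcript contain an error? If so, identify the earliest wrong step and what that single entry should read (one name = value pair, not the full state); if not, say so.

Recomputing the run from the initial state:
step 1: [-7]
step 2: [-7, 0]
step 3: [-7, 0, 1]
step 4: [-7, 0]
step 5: [-7, 0, 2]
step 6: [-7, 2]
step 7: [-9]
step 8: [-9, -6]
step 9: [-9, -6, 0]
step 10: [-9, -6, 0, 8]
step 11: [-9, -6, 0, 8, -6]
step 12: [-9, -6, 0, 2]
This matches the transcript at every step.

no error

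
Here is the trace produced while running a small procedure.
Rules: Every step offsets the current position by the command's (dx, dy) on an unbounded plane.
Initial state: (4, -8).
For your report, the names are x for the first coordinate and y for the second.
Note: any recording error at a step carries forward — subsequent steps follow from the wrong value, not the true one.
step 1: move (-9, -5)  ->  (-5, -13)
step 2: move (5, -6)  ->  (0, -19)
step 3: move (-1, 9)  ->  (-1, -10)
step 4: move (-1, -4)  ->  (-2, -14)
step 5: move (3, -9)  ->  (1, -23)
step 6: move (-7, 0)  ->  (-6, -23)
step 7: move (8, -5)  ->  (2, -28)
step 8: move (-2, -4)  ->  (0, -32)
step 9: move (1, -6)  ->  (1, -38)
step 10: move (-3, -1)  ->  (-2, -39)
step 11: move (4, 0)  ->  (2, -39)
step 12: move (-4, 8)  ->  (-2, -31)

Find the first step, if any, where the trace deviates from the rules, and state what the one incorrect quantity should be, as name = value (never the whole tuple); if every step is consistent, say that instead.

no error

Recomputing the run from the initial state:
step 1: x = -5, y = -13
step 2: x = 0, y = -19
step 3: x = -1, y = -10
step 4: x = -2, y = -14
step 5: x = 1, y = -23
step 6: x = -6, y = -23
step 7: x = 2, y = -28
step 8: x = 0, y = -32
step 9: x = 1, y = -38
step 10: x = -2, y = -39
step 11: x = 2, y = -39
step 12: x = -2, y = -31
This matches the trace at every step.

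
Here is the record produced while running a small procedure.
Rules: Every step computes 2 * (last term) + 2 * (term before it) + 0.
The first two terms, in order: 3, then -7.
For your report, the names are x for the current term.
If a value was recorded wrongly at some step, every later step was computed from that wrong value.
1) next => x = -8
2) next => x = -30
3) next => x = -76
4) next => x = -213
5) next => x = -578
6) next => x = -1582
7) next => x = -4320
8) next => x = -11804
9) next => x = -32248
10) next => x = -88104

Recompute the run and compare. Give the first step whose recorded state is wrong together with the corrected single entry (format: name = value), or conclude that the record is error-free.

step 4, x = -212

Step 1: x = 2*(-7) + (2)*(3) + (0) = -8 — confirmed correct.
Step 2: x = 2*(-8) + (2)*(-7) + (0) = -30 — confirmed correct.
Step 3: x = 2*(-30) + (2)*(-8) + (0) = -76 — matches.
Step 4: x = 2*(-76) + (2)*(-30) + (0) = -212 — the record has a different value.
That makes step 4 the first incorrect line — x = -212 is what it should show.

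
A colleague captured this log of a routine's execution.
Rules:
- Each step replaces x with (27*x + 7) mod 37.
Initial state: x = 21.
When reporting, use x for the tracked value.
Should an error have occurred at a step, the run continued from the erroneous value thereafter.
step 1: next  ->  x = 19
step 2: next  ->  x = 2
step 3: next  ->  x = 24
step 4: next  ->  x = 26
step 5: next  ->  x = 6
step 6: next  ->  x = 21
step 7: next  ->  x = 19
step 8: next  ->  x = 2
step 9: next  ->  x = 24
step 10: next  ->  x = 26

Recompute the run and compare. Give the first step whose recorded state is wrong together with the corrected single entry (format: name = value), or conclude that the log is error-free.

1. x = (27*21 + 7) mod 37 = 19 (consistent with the log)
2. x = (27*19 + 7) mod 37 = 2 (checks out)
3. x = (27*2 + 7) mod 37 = 24 (in agreement)
4. x = (27*24 + 7) mod 37 = 26 (exactly as logged)
5. x = (27*26 + 7) mod 37 = 6 (in agreement)
6. x = (27*6 + 7) mod 37 = 21 (same as recorded)
7. x = (27*21 + 7) mod 37 = 19 (confirmed correct)
8. x = (27*19 + 7) mod 37 = 2 (no discrepancy)
9. x = (27*2 + 7) mod 37 = 24 (matches)
10. x = (27*24 + 7) mod 37 = 26 (consistent with the log)
The recomputation confirms every line.

no error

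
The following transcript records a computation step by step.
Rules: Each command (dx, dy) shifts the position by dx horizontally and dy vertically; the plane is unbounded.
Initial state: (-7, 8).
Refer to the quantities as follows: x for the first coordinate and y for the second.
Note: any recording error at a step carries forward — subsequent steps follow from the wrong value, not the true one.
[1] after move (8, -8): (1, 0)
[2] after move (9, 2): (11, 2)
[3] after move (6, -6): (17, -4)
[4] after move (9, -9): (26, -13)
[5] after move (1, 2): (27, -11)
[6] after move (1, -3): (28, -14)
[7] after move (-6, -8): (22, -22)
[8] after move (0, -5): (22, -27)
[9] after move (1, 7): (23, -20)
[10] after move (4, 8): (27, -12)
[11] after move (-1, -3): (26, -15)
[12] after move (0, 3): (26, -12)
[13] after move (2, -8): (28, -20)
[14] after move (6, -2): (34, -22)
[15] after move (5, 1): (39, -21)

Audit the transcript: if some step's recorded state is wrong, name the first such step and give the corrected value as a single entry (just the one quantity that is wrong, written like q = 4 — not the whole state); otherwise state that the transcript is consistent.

Step 1: x = -7 + (8) = 1, y = 8 + (-8) = 0 — verified.
Step 2: x = 1 + (9) = 10, y = 0 + (2) = 2 — the transcript disagrees here.
Conclusion: step 2 carries the first error; the entry should be x = 10.

step 2, x = 10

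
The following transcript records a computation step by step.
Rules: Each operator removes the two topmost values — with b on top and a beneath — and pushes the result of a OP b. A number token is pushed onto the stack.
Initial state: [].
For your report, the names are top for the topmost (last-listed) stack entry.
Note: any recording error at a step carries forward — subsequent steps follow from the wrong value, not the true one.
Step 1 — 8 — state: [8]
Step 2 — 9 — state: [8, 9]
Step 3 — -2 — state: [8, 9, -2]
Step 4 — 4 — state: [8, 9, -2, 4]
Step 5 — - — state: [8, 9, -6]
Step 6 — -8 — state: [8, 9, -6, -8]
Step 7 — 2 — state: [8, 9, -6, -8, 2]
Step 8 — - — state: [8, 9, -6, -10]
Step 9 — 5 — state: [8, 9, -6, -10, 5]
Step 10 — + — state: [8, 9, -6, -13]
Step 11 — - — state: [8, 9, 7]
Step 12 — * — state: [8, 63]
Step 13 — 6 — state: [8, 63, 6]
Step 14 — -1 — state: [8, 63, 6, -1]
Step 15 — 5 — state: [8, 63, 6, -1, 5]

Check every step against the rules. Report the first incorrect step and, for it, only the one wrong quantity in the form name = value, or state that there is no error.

step 10, top = -5

1. push 8: top = 8 (consistent with the transcript)
2. push 9: top = 9 (no discrepancy)
3. push -2: top = -2 (exactly as logged)
4. push 4: top = 4 (exactly as logged)
5. -2 - 4 = -6 (same as recorded)
6. push -8: top = -8 (checks out)
7. push 2: top = 2 (consistent with the transcript)
8. -8 - 2 = -10 (checks out)
9. push 5: top = 5 (confirmed correct)
10. -10 + 5 = -5 (the transcript has a different value)
The earliest wrong entry is at step 10: it should read top = -5.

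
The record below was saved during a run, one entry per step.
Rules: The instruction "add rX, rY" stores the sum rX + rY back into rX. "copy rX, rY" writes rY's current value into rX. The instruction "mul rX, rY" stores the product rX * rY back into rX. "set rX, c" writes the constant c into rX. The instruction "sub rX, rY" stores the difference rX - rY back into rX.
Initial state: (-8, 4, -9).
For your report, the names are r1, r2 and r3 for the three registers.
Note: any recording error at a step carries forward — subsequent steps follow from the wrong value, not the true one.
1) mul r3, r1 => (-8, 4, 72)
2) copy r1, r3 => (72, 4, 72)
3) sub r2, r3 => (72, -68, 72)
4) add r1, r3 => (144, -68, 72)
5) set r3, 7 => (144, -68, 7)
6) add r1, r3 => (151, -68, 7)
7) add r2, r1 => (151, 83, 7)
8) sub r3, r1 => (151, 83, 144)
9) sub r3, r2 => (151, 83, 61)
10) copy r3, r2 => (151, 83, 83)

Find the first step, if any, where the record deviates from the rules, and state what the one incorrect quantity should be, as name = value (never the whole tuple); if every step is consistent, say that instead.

step 8, r3 = -144

Recomputing the run from the initial state:
step 1: r1 = -8, r2 = 4, r3 = 72
step 2: r1 = 72, r2 = 4, r3 = 72
step 3: r1 = 72, r2 = -68, r3 = 72
step 4: r1 = 144, r2 = -68, r3 = 72
step 5: r1 = 144, r2 = -68, r3 = 7
step 6: r1 = 151, r2 = -68, r3 = 7
step 7: r1 = 151, r2 = 83, r3 = 7
step 8: r1 = 151, r2 = 83, r3 = -144
step 9: r1 = 151, r2 = 83, r3 = -227
step 10: r1 = 151, r2 = 83, r3 = 83
The first disagreement with the record is at step 8, where the value should be r3 = -144.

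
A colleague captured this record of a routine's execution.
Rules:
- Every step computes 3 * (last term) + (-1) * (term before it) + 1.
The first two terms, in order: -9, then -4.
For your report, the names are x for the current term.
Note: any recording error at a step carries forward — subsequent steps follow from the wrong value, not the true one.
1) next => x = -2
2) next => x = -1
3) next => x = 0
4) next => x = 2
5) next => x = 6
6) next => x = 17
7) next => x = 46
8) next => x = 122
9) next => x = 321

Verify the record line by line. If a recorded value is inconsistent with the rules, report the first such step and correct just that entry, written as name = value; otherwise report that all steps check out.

Recomputing the run from the initial state:
step 1: x = -2
step 2: x = -1
step 3: x = 0
step 4: x = 2
step 5: x = 7
step 6: x = 20
step 7: x = 54
step 8: x = 143
step 9: x = 376
The first disagreement with the record is at step 5, where the value should be x = 7.

step 5, x = 7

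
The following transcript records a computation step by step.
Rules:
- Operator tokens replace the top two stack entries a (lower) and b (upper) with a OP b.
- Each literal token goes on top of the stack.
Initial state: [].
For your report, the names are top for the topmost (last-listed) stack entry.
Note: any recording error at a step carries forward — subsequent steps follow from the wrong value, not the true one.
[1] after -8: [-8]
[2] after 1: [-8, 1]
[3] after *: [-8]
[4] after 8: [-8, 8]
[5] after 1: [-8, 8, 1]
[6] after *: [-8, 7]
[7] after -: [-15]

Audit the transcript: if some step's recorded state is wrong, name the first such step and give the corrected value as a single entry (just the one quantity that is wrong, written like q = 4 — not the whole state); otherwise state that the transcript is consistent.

step 6, top = 8

Step 1: push -8: top = -8 — checks out.
Step 2: push 1: top = 1 — consistent with the transcript.
Step 3: -8 * 1 = -8 — same as recorded.
Step 4: push 8: top = 8 — confirmed correct.
Step 5: push 1: top = 1 — no discrepancy.
Step 6: 8 * 1 = 8 — the transcript has a different value.
First incorrect step: 6; the correct value is top = 8.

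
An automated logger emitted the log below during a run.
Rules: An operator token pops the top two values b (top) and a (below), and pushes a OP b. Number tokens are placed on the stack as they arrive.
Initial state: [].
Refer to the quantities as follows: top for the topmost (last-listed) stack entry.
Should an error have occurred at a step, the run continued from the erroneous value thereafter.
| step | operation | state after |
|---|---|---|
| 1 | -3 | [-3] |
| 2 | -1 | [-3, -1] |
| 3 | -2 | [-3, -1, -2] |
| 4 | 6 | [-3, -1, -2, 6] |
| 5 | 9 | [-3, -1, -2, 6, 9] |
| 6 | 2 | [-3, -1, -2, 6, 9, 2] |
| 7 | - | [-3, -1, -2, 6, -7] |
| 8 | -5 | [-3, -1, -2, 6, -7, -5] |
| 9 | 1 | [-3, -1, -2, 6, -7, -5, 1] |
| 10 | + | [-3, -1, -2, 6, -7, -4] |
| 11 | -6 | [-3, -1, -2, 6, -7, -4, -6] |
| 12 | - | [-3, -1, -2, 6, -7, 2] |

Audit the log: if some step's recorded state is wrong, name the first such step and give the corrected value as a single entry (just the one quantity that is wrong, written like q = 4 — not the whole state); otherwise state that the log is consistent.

step 7, top = 7

step 1: push -3: top = -3 -> matches
step 2: push -1: top = -1 -> matches
step 3: push -2: top = -2 -> exactly as logged
step 4: push 6: top = 6 -> verified
step 5: push 9: top = 9 -> consistent with the log
step 6: push 2: top = 2 -> in agreement
step 7: 9 - 2 = 7 -> this is not what the log shows
Conclusion: step 7 carries the first error; the entry should be top = 7.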